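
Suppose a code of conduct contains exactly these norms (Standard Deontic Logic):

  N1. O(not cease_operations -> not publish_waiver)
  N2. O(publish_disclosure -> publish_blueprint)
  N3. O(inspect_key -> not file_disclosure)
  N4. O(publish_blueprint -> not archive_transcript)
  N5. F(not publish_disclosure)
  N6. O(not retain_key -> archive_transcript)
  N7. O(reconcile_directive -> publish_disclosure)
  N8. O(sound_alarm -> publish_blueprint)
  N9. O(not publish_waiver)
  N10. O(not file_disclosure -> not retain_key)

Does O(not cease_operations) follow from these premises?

No

Premise 1 is O(not cease_operations -> not publish_waiver); even if O(not publish_waiver) held, inferring O(not cease_operations) would be affirming the consequent — invalid.
No other premise forces O(not cease_operations). An ideal world satisfying every premise can still have not cease_operations false, so O(not cease_operations) is not derivable.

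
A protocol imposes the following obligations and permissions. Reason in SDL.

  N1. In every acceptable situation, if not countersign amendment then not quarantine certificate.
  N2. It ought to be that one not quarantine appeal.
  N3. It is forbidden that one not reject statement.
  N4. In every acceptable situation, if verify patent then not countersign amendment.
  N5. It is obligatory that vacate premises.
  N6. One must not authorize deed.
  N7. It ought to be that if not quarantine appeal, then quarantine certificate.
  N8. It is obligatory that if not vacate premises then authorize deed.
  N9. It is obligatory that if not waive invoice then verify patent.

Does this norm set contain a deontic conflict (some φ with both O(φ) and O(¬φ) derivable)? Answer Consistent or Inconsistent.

Premise 8 is O(¬vacate_premises → authorize_deed), but O(¬vacate_premises) is not derivable from the premises, so it does not yield O(authorize_deed).
So O(authorize_deed) is not derivable, and the apparent clash with O(¬authorize_deed) does not arise.
A world satisfying every obligation exists (e.g. authorize_deed=false, countersign_amendment=true, quarantine_appeal=false, quarantine_certificate=true, reject_statement=true, vacate_premises=true, verify_patent=false, waive_invoice=true); no atom is both obligatory and forbidden, so the set is consistent.

Consistent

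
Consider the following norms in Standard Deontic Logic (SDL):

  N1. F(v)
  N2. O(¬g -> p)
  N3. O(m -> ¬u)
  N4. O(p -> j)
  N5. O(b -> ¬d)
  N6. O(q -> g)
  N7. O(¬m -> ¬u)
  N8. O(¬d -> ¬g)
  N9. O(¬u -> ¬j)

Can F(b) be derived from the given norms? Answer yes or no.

Yes

Premises 7 and 3 cover both cases: O(¬m -> ¬u) and O(m -> ¬u). Since ¬m ∨ m is a tautology, O(¬u) follows.
From O(¬u) and premise 9, O(¬u -> ¬j), we obtain O(¬j).
Premise 4 is O(p -> j); contrapositively O(¬j -> ¬p). Since O(¬j) holds, K gives O(¬p).
The contrapositive of premise 2 (O(¬g -> p)) is O(¬p -> g), and O(¬p) is already established, so O(g).
The contrapositive of premise 8 (O(¬d -> ¬g)) is O(g -> d), and O(g) is already established, so O(d).
The contrapositive of premise 5 (O(b -> ¬d)) is O(d -> ¬b), and O(d) is already established, so O(¬b).
Premises 1, 6 do not contribute to this derivation.
So O(¬b) holds, i.e. F(b). The claim follows.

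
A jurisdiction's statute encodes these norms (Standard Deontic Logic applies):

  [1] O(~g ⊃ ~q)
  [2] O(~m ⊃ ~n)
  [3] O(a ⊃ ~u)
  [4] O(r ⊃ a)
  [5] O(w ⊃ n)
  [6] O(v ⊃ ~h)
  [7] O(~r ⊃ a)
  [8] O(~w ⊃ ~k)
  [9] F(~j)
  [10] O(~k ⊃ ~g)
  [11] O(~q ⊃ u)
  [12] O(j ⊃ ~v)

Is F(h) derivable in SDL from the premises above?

No

Premise 6 is O(v ⊃ ~h), but O(v) is not derivable from the premises, so it does not yield O(~h).
No other premise forces O(~h). An ideal world satisfying every premise can still have h true, so F(h) is not derivable.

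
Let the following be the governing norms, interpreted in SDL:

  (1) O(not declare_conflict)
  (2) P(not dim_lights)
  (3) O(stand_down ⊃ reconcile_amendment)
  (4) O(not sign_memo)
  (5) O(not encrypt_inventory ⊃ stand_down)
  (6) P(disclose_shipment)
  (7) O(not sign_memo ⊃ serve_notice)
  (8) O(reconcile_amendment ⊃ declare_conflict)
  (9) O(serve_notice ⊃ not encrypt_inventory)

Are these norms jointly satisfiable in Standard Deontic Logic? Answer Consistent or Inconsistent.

Inconsistent

Premise 1 states O(not declare_conflict) outright.
Premise 8, O(reconcile_amendment ⊃ declare_conflict), contraposes to O(not declare_conflict ⊃ not reconcile_amendment); with O(not declare_conflict) we get O(not reconcile_amendment).
The contrapositive of premise 3 (O(stand_down ⊃ reconcile_amendment)) is O(not reconcile_amendment ⊃ not stand_down), and O(not reconcile_amendment) is already established, so O(not stand_down).
Premise 5, O(not encrypt_inventory ⊃ stand_down), contraposes to O(not stand_down ⊃ encrypt_inventory); with O(not stand_down) we get O(encrypt_inventory).
Premise 9, O(serve_notice ⊃ not encrypt_inventory), contraposes to O(encrypt_inventory ⊃ not serve_notice); with O(encrypt_inventory) we get O(not serve_notice).
Premise 7 is O(not sign_memo ⊃ serve_notice); contrapositively O(not serve_notice ⊃ sign_memo). Since O(not serve_notice) holds, K gives O(sign_memo).
But premise 4 directly asserts O(not sign_memo).
We now have both O(sign_memo) and O(not sign_memo) — sign_memo is simultaneously obligatory and forbidden, violating the D-axiom.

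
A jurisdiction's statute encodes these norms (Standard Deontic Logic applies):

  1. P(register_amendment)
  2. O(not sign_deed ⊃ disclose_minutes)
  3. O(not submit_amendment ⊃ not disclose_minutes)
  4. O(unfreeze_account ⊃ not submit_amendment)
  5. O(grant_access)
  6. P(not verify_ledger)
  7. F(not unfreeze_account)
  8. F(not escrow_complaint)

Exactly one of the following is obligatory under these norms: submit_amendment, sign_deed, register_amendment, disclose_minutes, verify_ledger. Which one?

Premise 7 is F(not unfreeze_account), i.e. O(unfreeze_account).
From O(unfreeze_account) and premise 4, O(unfreeze_account ⊃ not submit_amendment), we obtain O(not submit_amendment).
Applying K to premise 3 (O(not submit_amendment ⊃ not disclose_minutes)) and O(not submit_amendment) yields O(not disclose_minutes).
The contrapositive of premise 2 (O(not sign_deed ⊃ disclose_minutes)) is O(not disclose_minutes ⊃ sign_deed), and O(not disclose_minutes) is already established, so O(sign_deed).
So O(sign_deed) holds — sign_deed is obligatory. None of the other listed options is made obligatory by any chain of premises.

sign_deed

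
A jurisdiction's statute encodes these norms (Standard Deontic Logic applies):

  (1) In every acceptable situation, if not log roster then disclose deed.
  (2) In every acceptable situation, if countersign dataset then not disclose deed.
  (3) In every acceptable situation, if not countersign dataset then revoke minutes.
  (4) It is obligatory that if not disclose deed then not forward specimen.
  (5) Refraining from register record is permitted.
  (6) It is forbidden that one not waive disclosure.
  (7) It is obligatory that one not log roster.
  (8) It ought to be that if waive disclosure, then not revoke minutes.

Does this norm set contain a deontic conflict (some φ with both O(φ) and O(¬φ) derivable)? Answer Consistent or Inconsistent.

Inconsistent

From premise 7 we have O(¬log_roster).
Applying K to premise 1 (O(¬log_roster → disclose_deed)) and O(¬log_roster) yields O(disclose_deed).
Premise 2, O(countersign_dataset → ¬disclose_deed), contraposes to O(disclose_deed → ¬countersign_dataset); with O(disclose_deed) we get O(¬countersign_dataset).
With premise 3, O(¬countersign_dataset → revoke_minutes), the K-axiom yields O(revoke_minutes).
Premise 8, O(waive_disclosure → ¬revoke_minutes), contraposes to O(revoke_minutes → ¬waive_disclosure); with O(revoke_minutes) we get O(¬waive_disclosure).
Yet premise 6 is F(¬waive_disclosure), i.e. O(waive_disclosure).
We now have both O(¬waive_disclosure) and O(waive_disclosure) — waive_disclosure is simultaneously obligatory and forbidden, violating the D-axiom.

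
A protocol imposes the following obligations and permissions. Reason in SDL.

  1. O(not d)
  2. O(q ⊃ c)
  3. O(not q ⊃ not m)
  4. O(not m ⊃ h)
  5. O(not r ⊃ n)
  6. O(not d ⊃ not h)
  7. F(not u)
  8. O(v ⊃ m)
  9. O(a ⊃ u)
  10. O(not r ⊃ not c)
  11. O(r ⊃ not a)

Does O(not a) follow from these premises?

Premise 1 states O(not d) outright.
Premise 6 is O(not d ⊃ not h); since O(not d), deontic closure gives O(not h).
Premise 4, O(not m ⊃ h), contraposes to O(not h ⊃ m); with O(not h) we get O(m).
Premise 3, O(not q ⊃ not m), contraposes to O(m ⊃ q); with O(m) we get O(q).
From O(q) and premise 2, O(q ⊃ c), we obtain O(c).
Premise 10 is O(not r ⊃ not c); contrapositively O(c ⊃ r). Since O(c) holds, K gives O(r).
From O(r) and premise 11, O(r ⊃ not a), we obtain O(not a).
Premises 5, 7, 8, 9 do not contribute to this derivation.
So O(not a) follows.

Yes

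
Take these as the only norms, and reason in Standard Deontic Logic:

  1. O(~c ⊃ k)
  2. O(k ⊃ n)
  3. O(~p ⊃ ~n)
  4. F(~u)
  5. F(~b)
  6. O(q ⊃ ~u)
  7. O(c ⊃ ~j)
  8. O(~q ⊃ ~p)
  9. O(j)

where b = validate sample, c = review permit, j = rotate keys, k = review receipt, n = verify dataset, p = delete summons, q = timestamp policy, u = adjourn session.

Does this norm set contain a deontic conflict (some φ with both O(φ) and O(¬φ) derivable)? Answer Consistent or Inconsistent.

From premise 9 we have O(j).
The contrapositive of premise 7 (O(c ⊃ ~j)) is O(j ⊃ ~c), and O(j) is already established, so O(~c).
With premise 1, O(~c ⊃ k), the K-axiom yields O(k).
With premise 2, O(k ⊃ n), the K-axiom yields O(n).
Premise 3, O(~p ⊃ ~n), contraposes to O(n ⊃ p); with O(n) we get O(p).
The contrapositive of premise 8 (O(~q ⊃ ~p)) is O(p ⊃ q), and O(p) is already established, so O(q).
Premise 6 is O(q ⊃ ~u); since O(q), deontic closure gives O(~u).
However, F(~u) at premise 4 amounts to O(u).
We now have both O(~u) and O(u) — u is simultaneously obligatory and forbidden, violating the D-axiom.

Inconsistent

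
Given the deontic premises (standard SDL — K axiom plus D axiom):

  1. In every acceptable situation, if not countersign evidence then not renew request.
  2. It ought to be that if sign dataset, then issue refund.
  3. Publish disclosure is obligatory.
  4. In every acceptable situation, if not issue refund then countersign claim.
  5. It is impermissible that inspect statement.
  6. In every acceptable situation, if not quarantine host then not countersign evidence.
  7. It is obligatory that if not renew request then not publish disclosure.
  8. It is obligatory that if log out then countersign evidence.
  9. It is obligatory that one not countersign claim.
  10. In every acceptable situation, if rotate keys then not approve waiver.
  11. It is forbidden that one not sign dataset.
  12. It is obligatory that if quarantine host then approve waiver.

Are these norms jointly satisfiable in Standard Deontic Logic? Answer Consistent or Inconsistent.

Premise 4 is O(¬issue_refund → countersign_claim), but O(¬issue_refund) is not derivable from the premises, so it does not yield O(countersign_claim).
So O(countersign_claim) is not derivable, and the apparent clash with O(¬countersign_claim) does not arise.
A world satisfying every obligation exists (e.g. approve_waiver=true, countersign_claim=false, countersign_evidence=true, inspect_statement=false, issue_refund=true, log_out=false, publish_disclosure=true, quarantine_host=true, renew_request=true, rotate_keys=false, sign_dataset=true); no atom is both obligatory and forbidden, so the set is consistent.

Consistent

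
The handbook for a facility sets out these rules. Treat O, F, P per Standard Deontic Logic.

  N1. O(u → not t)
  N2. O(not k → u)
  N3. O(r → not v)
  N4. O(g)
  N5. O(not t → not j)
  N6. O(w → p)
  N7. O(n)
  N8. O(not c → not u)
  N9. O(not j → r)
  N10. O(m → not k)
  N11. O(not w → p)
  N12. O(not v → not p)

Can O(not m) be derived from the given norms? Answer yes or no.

Yes

Premises 6 and 11 cover both cases: O(w → p) and O(not w → p). Since w ∨ not w is a tautology, O(p) follows.
The contrapositive of premise 12 (O(not v → not p)) is O(p → v), and O(p) is already established, so O(v).
The contrapositive of premise 3 (O(r → not v)) is O(v → not r), and O(v) is already established, so O(not r).
The contrapositive of premise 9 (O(not j → r)) is O(not r → j), and O(not r) is already established, so O(j).
Premise 5 is O(not t → not j); contrapositively O(j → t). Since O(j) holds, K gives O(t).
The contrapositive of premise 1 (O(u → not t)) is O(t → not u), and O(t) is already established, so O(not u).
The contrapositive of premise 2 (O(not k → u)) is O(not u → k), and O(not u) is already established, so O(k).
Premise 10 is O(m → not k); contrapositively O(k → not m). Since O(k) holds, K gives O(not m).
Premises 4, 7, 8 do not contribute to this derivation.
So O(not m) follows.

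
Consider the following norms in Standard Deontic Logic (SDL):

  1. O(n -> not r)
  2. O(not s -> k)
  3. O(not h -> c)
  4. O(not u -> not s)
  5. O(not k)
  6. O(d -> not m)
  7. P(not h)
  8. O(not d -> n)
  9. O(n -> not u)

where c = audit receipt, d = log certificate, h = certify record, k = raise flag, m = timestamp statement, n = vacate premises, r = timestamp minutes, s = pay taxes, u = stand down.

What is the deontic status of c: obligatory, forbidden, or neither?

Neither

Premise 3 is O(not h -> c), but O(not h) is not derivable from the premises (the permission P(not h) asserts only not O(h), not O(not h)), so it does not yield O(c).
No premise or chain of K-axiom applications forces O(c), and none forces O(not c). So c is neither obligatory nor forbidden under these norms.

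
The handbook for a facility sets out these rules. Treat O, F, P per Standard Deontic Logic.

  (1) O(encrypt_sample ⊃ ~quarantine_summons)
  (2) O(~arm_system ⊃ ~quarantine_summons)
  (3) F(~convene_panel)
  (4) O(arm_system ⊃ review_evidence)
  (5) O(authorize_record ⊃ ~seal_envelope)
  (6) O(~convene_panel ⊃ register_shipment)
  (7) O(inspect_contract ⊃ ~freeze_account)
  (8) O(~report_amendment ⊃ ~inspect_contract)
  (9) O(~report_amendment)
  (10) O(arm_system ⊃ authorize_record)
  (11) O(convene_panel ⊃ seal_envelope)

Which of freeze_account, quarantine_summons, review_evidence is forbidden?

quarantine_summons

F(~convene_panel) at premise 3 means O(convene_panel).
Premise 11 is O(convene_panel ⊃ seal_envelope); since O(convene_panel), deontic closure gives O(seal_envelope).
Premise 5 is O(authorize_record ⊃ ~seal_envelope); contrapositively O(seal_envelope ⊃ ~authorize_record). Since O(seal_envelope) holds, K gives O(~authorize_record).
Premise 10, O(arm_system ⊃ authorize_record), contraposes to O(~authorize_record ⊃ ~arm_system); with O(~authorize_record) we get O(~arm_system).
Applying K to premise 2 (O(~arm_system ⊃ ~quarantine_summons)) and O(~arm_system) yields O(~quarantine_summons).
So O(~quarantine_summons) holds, i.e. quarantine_summons is forbidden. None of the other listed options is forbidden under the premises.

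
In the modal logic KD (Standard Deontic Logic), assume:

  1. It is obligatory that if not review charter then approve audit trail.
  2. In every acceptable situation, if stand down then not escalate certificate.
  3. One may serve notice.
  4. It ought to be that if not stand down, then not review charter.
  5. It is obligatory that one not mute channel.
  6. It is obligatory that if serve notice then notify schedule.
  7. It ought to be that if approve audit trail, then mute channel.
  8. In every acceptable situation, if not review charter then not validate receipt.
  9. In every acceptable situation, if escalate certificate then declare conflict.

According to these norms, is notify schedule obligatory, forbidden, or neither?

Premise 6 is O(serve_notice → notify_schedule), but O(serve_notice) is not derivable from the premises (the permission P(serve_notice) asserts only ¬O(¬serve_notice), not O(serve_notice)), so it does not yield O(notify_schedule).
No premise or chain of K-axiom applications forces O(notify_schedule), and none forces O(¬notify_schedule). So notify_schedule is neither obligatory nor forbidden under these norms.

Neither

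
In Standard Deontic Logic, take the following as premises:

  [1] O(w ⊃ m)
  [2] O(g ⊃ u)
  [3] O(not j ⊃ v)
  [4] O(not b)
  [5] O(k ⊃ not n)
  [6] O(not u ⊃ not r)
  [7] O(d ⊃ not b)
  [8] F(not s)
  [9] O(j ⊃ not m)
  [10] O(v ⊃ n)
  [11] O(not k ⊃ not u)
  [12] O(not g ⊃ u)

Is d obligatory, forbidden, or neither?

Premise 7 is O(d ⊃ not b); even if O(not b) held, inferring O(d) would be affirming the consequent — invalid.
No premise or chain of K-axiom applications forces O(d), and none forces O(not d). So d is neither obligatory nor forbidden under these norms.

Neither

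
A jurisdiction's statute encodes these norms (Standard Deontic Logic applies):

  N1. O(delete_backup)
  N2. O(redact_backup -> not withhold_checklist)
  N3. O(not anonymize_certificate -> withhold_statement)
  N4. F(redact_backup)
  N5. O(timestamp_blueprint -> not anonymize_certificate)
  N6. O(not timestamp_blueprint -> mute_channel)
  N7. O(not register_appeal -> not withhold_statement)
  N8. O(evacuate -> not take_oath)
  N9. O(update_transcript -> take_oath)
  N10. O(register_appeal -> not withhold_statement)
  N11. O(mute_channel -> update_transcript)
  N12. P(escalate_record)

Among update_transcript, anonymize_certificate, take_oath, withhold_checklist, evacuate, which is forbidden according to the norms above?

Premises 10 and 7 are O(register_appeal -> not withhold_statement) and O(not register_appeal -> not withhold_statement); every ideal world satisfies register_appeal or not register_appeal, so in either case not withhold_statement holds — hence O(not withhold_statement).
Premise 3, O(not anonymize_certificate -> withhold_statement), contraposes to O(not withhold_statement -> anonymize_certificate); with O(not withhold_statement) we get O(anonymize_certificate).
Premise 5 is O(timestamp_blueprint -> not anonymize_certificate); contrapositively O(anonymize_certificate -> not timestamp_blueprint). Since O(anonymize_certificate) holds, K gives O(not timestamp_blueprint).
From O(not timestamp_blueprint) and premise 6, O(not timestamp_blueprint -> mute_channel), we obtain O(mute_channel).
From O(mute_channel) and premise 11, O(mute_channel -> update_transcript), we obtain O(update_transcript).
With premise 9, O(update_transcript -> take_oath), the K-axiom yields O(take_oath).
Premise 8 is O(evacuate -> not take_oath); contrapositively O(take_oath -> not evacuate). Since O(take_oath) holds, K gives O(not evacuate).
So O(not evacuate) holds, i.e. evacuate is forbidden. None of the other listed options is forbidden under the premises.

evacuate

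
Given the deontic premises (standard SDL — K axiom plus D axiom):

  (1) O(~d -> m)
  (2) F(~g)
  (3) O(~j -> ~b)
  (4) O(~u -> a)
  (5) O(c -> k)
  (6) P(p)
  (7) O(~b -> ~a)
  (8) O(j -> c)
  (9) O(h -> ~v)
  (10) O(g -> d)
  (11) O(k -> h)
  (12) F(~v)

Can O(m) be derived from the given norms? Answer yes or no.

Premise 1 is O(~d -> m), but O(~d) is not derivable from the premises, so it does not yield O(m).
No other premise forces O(m). An ideal world satisfying every premise can still have m false, so O(m) is not derivable.

No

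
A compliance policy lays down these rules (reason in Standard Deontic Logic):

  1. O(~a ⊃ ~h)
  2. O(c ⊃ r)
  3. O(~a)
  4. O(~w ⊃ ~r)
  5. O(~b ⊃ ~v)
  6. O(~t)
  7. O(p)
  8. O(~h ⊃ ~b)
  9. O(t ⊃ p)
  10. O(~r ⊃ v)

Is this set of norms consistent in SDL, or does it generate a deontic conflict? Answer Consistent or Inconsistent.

Premise 9 is O(t ⊃ p); even if O(p) held, inferring O(t) would be affirming the consequent — invalid.
So O(t) is not derivable, and the apparent clash with O(~t) does not arise.
A world satisfying every obligation exists (e.g. a=false, b=false, c=false, h=false, p=true, r=true, t=false, v=false, w=true); no atom is both obligatory and forbidden, so the set is consistent.

Consistent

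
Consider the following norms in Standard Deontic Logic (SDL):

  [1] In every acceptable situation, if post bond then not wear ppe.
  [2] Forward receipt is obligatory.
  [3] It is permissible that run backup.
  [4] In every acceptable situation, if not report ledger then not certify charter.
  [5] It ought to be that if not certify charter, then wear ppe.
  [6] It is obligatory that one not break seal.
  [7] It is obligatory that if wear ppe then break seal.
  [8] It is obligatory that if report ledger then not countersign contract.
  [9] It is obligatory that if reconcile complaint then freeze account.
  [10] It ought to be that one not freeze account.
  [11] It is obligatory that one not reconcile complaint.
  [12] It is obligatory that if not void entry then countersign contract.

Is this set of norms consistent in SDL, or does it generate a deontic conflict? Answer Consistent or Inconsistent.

Premise 9 is O(reconcile_complaint → freeze_account), but O(reconcile_complaint) is not derivable from the premises, so it does not yield O(freeze_account).
So O(freeze_account) is not derivable, and the apparent clash with O(¬freeze_account) does not arise.
A world satisfying every obligation exists (e.g. break_seal=false, certify_charter=true, countersign_contract=false, forward_receipt=true, freeze_account=false, post_bond=false, reconcile_complaint=false, report_ledger=true, run_backup=false, void_entry=true, wear_ppe=false); no atom is both obligatory and forbidden, so the set is consistent.

Consistent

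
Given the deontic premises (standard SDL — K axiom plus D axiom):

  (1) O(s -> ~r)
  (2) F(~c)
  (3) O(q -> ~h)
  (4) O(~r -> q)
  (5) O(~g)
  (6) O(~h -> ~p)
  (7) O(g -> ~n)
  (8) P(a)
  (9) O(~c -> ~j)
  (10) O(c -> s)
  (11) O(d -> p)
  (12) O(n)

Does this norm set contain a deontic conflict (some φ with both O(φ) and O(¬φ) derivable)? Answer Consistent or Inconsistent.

Premise 7 is O(g -> ~n), but O(g) is not derivable from the premises, so it does not yield O(~n).
So O(~n) is not derivable, and the apparent clash with O(n) does not arise.
A world satisfying every obligation exists (e.g. a=false, c=true, d=false, g=false, h=false, j=false, n=true, p=false, q=true, r=false, s=true); no atom is both obligatory and forbidden, so the set is consistent.

Consistent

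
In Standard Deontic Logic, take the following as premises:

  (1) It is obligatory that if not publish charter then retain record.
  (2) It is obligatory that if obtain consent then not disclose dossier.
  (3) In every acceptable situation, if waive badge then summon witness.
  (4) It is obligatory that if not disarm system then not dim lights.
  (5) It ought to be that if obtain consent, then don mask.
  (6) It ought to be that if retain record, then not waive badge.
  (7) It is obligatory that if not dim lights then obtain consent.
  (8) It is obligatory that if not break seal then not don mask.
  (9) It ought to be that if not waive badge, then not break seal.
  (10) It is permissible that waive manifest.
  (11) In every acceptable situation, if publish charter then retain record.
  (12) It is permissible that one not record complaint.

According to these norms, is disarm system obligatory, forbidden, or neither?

Premises 1 and 11 are O(¬publish_charter → retain_record) and O(publish_charter → retain_record); every ideal world satisfies ¬publish_charter or publish_charter, so in either case retain_record holds — hence O(retain_record).
Premise 6 is O(retain_record → ¬waive_badge); since O(retain_record), deontic closure gives O(¬waive_badge).
Applying K to premise 9 (O(¬waive_badge → ¬break_seal)) and O(¬waive_badge) yields O(¬break_seal).
With premise 8, O(¬break_seal → ¬don_mask), the K-axiom yields O(¬don_mask).
Premise 5, O(obtain_consent → don_mask), contraposes to O(¬don_mask → ¬obtain_consent); with O(¬don_mask) we get O(¬obtain_consent).
Premise 7, O(¬dim_lights → obtain_consent), contraposes to O(¬obtain_consent → dim_lights); with O(¬obtain_consent) we get O(dim_lights).
The contrapositive of premise 4 (O(¬disarm_system → ¬dim_lights)) is O(dim_lights → disarm_system), and O(dim_lights) is already established, so O(disarm_system).
Premises 2, 3, 10, 12 do not contribute to this derivation.
Hence disarm_system is obligatory.

Obligatory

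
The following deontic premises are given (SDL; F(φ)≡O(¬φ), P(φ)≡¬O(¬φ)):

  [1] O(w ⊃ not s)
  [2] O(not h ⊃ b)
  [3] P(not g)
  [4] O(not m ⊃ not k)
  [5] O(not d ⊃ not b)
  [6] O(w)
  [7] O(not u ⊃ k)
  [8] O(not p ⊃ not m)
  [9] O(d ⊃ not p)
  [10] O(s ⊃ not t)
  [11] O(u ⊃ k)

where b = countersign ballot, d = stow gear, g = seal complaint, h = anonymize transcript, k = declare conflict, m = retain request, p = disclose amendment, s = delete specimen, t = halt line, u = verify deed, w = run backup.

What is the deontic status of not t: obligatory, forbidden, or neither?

Neither

Premise 10 is O(s ⊃ not t), but O(s) is not derivable from the premises, so it does not yield O(not t).
No premise or chain of K-axiom applications forces O(not t), and none forces O(t). So not t is neither obligatory nor forbidden under these norms.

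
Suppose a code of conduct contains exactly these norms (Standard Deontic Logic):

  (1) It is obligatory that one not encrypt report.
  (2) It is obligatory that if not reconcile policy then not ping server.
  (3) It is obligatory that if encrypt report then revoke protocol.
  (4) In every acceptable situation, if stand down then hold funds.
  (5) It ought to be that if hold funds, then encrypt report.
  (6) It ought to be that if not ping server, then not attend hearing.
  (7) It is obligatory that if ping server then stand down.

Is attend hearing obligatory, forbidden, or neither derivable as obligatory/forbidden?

Forbidden

Premise 1 gives O(¬encrypt_report).
Premise 5 is O(hold_funds → encrypt_report); contrapositively O(¬encrypt_report → ¬hold_funds). Since O(¬encrypt_report) holds, K gives O(¬hold_funds).
Premise 4 is O(stand_down → hold_funds); contrapositively O(¬hold_funds → ¬stand_down). Since O(¬hold_funds) holds, K gives O(¬stand_down).
Premise 7, O(ping_server → stand_down), contraposes to O(¬stand_down → ¬ping_server); with O(¬stand_down) we get O(¬ping_server).
From O(¬ping_server) and premise 6, O(¬ping_server → ¬attend_hearing), we obtain O(¬attend_hearing).
Premises 2, 3 do not contribute to this derivation.
Thus O(¬attend_hearing), which is F(attend_hearing): attend_hearing is forbidden.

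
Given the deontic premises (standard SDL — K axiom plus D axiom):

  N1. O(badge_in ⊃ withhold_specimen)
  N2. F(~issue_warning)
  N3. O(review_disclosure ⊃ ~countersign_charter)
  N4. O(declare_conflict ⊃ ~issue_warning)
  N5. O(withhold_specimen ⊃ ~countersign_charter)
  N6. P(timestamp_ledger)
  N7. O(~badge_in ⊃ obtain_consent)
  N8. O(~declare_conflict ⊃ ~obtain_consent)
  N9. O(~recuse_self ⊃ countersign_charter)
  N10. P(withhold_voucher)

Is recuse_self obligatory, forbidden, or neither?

Obligatory

Premise 2 is F(~issue_warning), i.e. O(issue_warning).
Premise 4, O(declare_conflict ⊃ ~issue_warning), contraposes to O(issue_warning ⊃ ~declare_conflict); with O(issue_warning) we get O(~declare_conflict).
With premise 8, O(~declare_conflict ⊃ ~obtain_consent), the K-axiom yields O(~obtain_consent).
The contrapositive of premise 7 (O(~badge_in ⊃ obtain_consent)) is O(~obtain_consent ⊃ badge_in), and O(~obtain_consent) is already established, so O(badge_in).
From O(badge_in) and premise 1, O(badge_in ⊃ withhold_specimen), we obtain O(withhold_specimen).
Applying K to premise 5 (O(withhold_specimen ⊃ ~countersign_charter)) and O(withhold_specimen) yields O(~countersign_charter).
Premise 9 is O(~recuse_self ⊃ countersign_charter); contrapositively O(~countersign_charter ⊃ recuse_self). Since O(~countersign_charter) holds, K gives O(recuse_self).
Premises 3, 6, 10 do not contribute to this derivation.
Hence recuse_self is obligatory.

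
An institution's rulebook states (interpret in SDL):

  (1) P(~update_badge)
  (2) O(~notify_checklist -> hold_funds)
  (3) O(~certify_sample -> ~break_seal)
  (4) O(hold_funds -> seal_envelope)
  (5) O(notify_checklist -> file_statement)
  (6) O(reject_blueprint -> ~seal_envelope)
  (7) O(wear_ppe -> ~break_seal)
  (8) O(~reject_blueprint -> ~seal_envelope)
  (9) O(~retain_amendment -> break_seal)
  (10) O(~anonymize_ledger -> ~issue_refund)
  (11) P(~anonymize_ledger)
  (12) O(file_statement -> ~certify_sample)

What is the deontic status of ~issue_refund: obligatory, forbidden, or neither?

Premise 10 is O(~anonymize_ledger -> ~issue_refund), but O(~anonymize_ledger) is not derivable from the premises (the permission P(~anonymize_ledger) asserts only ~O(anonymize_ledger), not O(~anonymize_ledger)), so it does not yield O(~issue_refund).
No premise or chain of K-axiom applications forces O(~issue_refund), and none forces O(issue_refund). So ~issue_refund is neither obligatory nor forbidden under these norms.

Neither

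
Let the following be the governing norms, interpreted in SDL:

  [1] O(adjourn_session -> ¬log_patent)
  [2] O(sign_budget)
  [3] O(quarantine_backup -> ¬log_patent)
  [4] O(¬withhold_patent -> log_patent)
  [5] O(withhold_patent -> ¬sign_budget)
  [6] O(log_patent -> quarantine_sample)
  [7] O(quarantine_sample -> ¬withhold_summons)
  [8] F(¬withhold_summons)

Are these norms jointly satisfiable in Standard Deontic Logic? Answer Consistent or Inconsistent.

F(¬withhold_summons) at premise 8 means O(withhold_summons).
The contrapositive of premise 7 (O(quarantine_sample -> ¬withhold_summons)) is O(withhold_summons -> ¬quarantine_sample), and O(withhold_summons) is already established, so O(¬quarantine_sample).
Premise 6, O(log_patent -> quarantine_sample), contraposes to O(¬quarantine_sample -> ¬log_patent); with O(¬quarantine_sample) we get O(¬log_patent).
The contrapositive of premise 4 (O(¬withhold_patent -> log_patent)) is O(¬log_patent -> withhold_patent), and O(¬log_patent) is already established, so O(withhold_patent).
From O(withhold_patent) and premise 5, O(withhold_patent -> ¬sign_budget), we obtain O(¬sign_budget).
However, premise 2 gives O(sign_budget).
We now have both O(¬sign_budget) and O(sign_budget) — sign_budget is simultaneously obligatory and forbidden, violating the D-axiom.

Inconsistent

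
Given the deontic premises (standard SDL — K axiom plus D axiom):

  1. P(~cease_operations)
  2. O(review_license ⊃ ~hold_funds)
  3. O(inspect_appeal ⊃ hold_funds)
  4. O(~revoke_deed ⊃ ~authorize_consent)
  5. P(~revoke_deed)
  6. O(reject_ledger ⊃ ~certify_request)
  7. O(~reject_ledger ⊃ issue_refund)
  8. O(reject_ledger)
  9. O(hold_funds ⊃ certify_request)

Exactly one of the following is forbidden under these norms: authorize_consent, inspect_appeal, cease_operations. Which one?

inspect_appeal

Premise 8 gives O(reject_ledger).
Premise 6 is O(reject_ledger ⊃ ~certify_request); since O(reject_ledger), deontic closure gives O(~certify_request).
The contrapositive of premise 9 (O(hold_funds ⊃ certify_request)) is O(~certify_request ⊃ ~hold_funds), and O(~certify_request) is already established, so O(~hold_funds).
Premise 3 is O(inspect_appeal ⊃ hold_funds); contrapositively O(~hold_funds ⊃ ~inspect_appeal). Since O(~hold_funds) holds, K gives O(~inspect_appeal).
So O(~inspect_appeal) holds, i.e. inspect_appeal is forbidden. None of the other listed options is forbidden under the premises.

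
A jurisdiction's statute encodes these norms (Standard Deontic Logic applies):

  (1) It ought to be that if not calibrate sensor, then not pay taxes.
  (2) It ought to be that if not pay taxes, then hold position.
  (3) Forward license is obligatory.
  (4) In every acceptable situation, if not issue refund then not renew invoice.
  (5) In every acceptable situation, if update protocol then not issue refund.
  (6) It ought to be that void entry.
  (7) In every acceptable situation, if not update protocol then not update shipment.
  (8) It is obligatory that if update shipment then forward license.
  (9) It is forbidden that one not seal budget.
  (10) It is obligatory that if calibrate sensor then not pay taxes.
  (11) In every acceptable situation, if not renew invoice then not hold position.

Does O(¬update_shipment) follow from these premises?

Yes

Premises 10 and 1 are O(calibrate_sensor → ¬pay_taxes) and O(¬calibrate_sensor → ¬pay_taxes); every ideal world satisfies calibrate_sensor or ¬calibrate_sensor, so in either case ¬pay_taxes holds — hence O(¬pay_taxes).
Applying K to premise 2 (O(¬pay_taxes → hold_position)) and O(¬pay_taxes) yields O(hold_position).
The contrapositive of premise 11 (O(¬renew_invoice → ¬hold_position)) is O(hold_position → renew_invoice), and O(hold_position) is already established, so O(renew_invoice).
Premise 4, O(¬issue_refund → ¬renew_invoice), contraposes to O(renew_invoice → issue_refund); with O(renew_invoice) we get O(issue_refund).
The contrapositive of premise 5 (O(update_protocol → ¬issue_refund)) is O(issue_refund → ¬update_protocol), and O(issue_refund) is already established, so O(¬update_protocol).
Premise 7 is O(¬update_protocol → ¬update_shipment); since O(¬update_protocol), deontic closure gives O(¬update_shipment).
Premises 3, 6, 8, 9 do not contribute to this derivation.
So O(¬update_shipment) follows.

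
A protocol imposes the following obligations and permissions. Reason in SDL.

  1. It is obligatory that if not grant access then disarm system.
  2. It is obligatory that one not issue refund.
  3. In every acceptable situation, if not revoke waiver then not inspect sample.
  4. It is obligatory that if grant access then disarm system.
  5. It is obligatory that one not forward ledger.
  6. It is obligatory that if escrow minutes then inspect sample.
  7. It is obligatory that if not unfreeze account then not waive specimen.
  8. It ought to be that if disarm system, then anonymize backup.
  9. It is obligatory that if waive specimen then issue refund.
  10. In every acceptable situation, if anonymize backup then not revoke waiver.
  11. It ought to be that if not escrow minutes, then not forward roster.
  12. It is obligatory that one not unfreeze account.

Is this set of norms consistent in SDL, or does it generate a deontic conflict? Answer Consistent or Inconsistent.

Premise 9 is O(waive_specimen → issue_refund), but O(waive_specimen) is not derivable from the premises, so it does not yield O(issue_refund).
So O(issue_refund) is not derivable, and the apparent clash with O(¬issue_refund) does not arise.
A world satisfying every obligation exists (e.g. anonymize_backup=true, disarm_system=true, escrow_minutes=false, forward_ledger=false, forward_roster=false, grant_access=false, inspect_sample=false, issue_refund=false, revoke_waiver=false, unfreeze_account=false, waive_specimen=false); no atom is both obligatory and forbidden, so the set is consistent.

Consistent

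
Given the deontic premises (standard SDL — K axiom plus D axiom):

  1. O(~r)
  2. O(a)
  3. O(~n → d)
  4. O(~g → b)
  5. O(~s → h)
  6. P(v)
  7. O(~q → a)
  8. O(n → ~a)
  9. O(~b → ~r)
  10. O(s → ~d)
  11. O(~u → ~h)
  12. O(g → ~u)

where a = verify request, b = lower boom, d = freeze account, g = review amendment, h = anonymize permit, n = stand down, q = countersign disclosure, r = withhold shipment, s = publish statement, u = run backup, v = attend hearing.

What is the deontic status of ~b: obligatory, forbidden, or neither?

Premise 2 states O(a) outright.
Premise 8 is O(n → ~a); contrapositively O(a → ~n). Since O(a) holds, K gives O(~n).
Applying K to premise 3 (O(~n → d)) and O(~n) yields O(d).
Premise 10 is O(s → ~d); contrapositively O(d → ~s). Since O(d) holds, K gives O(~s).
Premise 5 is O(~s → h); since O(~s), deontic closure gives O(h).
The contrapositive of premise 11 (O(~u → ~h)) is O(h → u), and O(h) is already established, so O(u).
Premise 12, O(g → ~u), contraposes to O(u → ~g); with O(u) we get O(~g).
Premise 4 is O(~g → b); since O(~g), deontic closure gives O(b).
Premises 1, 6, 7, 9 do not contribute to this derivation.
Thus O(b), which is F(~b): ~b is forbidden.

Forbidden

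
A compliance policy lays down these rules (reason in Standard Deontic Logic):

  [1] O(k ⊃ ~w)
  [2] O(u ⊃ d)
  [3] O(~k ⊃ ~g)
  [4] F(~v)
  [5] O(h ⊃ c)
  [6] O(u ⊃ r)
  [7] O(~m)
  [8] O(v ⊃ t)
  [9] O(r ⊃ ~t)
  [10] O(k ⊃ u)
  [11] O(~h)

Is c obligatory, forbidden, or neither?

Premise 5 is O(h ⊃ c), but O(h) is not derivable from the premises, so it does not yield O(c).
No premise or chain of K-axiom applications forces O(c), and none forces O(~c). So c is neither obligatory nor forbidden under these norms.

Neither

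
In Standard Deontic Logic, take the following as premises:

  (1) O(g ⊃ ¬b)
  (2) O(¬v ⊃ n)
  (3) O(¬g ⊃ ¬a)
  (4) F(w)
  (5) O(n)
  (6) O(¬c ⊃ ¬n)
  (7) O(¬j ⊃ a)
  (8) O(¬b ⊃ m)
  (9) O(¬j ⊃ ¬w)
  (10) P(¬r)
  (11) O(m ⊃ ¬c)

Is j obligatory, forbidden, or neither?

Obligatory

From premise 5 we have O(n).
The contrapositive of premise 6 (O(¬c ⊃ ¬n)) is O(n ⊃ c), and O(n) is already established, so O(c).
Premise 11, O(m ⊃ ¬c), contraposes to O(c ⊃ ¬m); with O(c) we get O(¬m).
Premise 8 is O(¬b ⊃ m); contrapositively O(¬m ⊃ b). Since O(¬m) holds, K gives O(b).
Premise 1, O(g ⊃ ¬b), contraposes to O(b ⊃ ¬g); with O(b) we get O(¬g).
With premise 3, O(¬g ⊃ ¬a), the K-axiom yields O(¬a).
Premise 7 is O(¬j ⊃ a); contrapositively O(¬a ⊃ j). Since O(¬a) holds, K gives O(j).
Premises 2, 4, 9, 10 do not contribute to this derivation.
Hence j is obligatory.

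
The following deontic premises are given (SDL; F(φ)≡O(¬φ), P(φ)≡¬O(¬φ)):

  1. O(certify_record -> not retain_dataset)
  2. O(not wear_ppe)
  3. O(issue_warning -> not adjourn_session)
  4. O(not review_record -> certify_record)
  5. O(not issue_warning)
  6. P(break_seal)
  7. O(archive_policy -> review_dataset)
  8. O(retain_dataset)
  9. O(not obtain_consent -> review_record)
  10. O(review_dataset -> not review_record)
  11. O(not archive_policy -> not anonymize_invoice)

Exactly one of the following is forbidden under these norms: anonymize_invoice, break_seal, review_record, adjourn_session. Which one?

anonymize_invoice

Premise 8 gives O(retain_dataset).
The contrapositive of premise 1 (O(certify_record -> not retain_dataset)) is O(retain_dataset -> not certify_record), and O(retain_dataset) is already established, so O(not certify_record).
Premise 4, O(not review_record -> certify_record), contraposes to O(not certify_record -> review_record); with O(not certify_record) we get O(review_record).
The contrapositive of premise 10 (O(review_dataset -> not review_record)) is O(review_record -> not review_dataset), and O(review_record) is already established, so O(not review_dataset).
Premise 7 is O(archive_policy -> review_dataset); contrapositively O(not review_dataset -> not archive_policy). Since O(not review_dataset) holds, K gives O(not archive_policy).
With premise 11, O(not archive_policy -> not anonymize_invoice), the K-axiom yields O(not anonymize_invoice).
So O(not anonymize_invoice) holds, i.e. anonymize_invoice is forbidden. None of the other listed options is forbidden under the premises.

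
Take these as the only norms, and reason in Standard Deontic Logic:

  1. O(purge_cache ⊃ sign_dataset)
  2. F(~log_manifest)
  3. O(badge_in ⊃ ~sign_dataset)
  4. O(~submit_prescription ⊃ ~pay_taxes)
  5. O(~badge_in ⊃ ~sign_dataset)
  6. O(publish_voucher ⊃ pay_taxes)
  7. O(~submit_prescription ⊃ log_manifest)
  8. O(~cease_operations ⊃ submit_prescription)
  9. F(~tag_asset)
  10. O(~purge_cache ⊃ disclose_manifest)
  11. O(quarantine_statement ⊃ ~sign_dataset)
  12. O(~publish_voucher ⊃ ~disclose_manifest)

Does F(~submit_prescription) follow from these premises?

Yes

Premises 3 and 5 cover both cases: O(badge_in ⊃ ~sign_dataset) and O(~badge_in ⊃ ~sign_dataset). Since badge_in ∨ ~badge_in is a tautology, O(~sign_dataset) follows.
Premise 1, O(purge_cache ⊃ sign_dataset), contraposes to O(~sign_dataset ⊃ ~purge_cache); with O(~sign_dataset) we get O(~purge_cache).
Premise 10 is O(~purge_cache ⊃ disclose_manifest); since O(~purge_cache), deontic closure gives O(disclose_manifest).
The contrapositive of premise 12 (O(~publish_voucher ⊃ ~disclose_manifest)) is O(disclose_manifest ⊃ publish_voucher), and O(disclose_manifest) is already established, so O(publish_voucher).
With premise 6, O(publish_voucher ⊃ pay_taxes), the K-axiom yields O(pay_taxes).
Premise 4 is O(~submit_prescription ⊃ ~pay_taxes); contrapositively O(pay_taxes ⊃ submit_prescription). Since O(pay_taxes) holds, K gives O(submit_prescription).
Premises 2, 7, 8, 9, 11 do not contribute to this derivation.
So O(submit_prescription) holds, i.e. F(~submit_prescription). The claim follows.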